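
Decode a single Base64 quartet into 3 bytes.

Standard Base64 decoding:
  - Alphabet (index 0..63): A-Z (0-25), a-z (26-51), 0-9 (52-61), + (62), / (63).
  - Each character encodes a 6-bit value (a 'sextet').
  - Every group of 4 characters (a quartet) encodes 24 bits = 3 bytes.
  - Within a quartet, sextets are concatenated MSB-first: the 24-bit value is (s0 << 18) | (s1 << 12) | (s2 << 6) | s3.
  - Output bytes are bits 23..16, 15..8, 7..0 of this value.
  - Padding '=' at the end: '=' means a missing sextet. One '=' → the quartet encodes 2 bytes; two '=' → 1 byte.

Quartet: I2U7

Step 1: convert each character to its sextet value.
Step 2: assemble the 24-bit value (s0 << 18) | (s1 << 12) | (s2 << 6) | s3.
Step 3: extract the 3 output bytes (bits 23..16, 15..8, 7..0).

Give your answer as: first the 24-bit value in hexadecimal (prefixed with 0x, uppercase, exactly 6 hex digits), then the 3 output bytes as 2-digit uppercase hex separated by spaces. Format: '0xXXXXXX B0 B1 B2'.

Answer: 0x23653B 23 65 3B

Derivation:
Sextets: I=8, 2=54, U=20, 7=59
24-bit: (8<<18) | (54<<12) | (20<<6) | 59
      = 0x200000 | 0x036000 | 0x000500 | 0x00003B
      = 0x23653B
Bytes: (v>>16)&0xFF=23, (v>>8)&0xFF=65, v&0xFF=3B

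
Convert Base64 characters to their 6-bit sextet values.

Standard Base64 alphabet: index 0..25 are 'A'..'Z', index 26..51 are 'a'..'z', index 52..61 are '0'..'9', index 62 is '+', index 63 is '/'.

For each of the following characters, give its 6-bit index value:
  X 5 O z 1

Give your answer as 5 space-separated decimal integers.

Answer: 23 57 14 51 53

Derivation:
'X': A..Z range, ord('X') − ord('A') = 23
'5': 0..9 range, 52 + ord('5') − ord('0') = 57
'O': A..Z range, ord('O') − ord('A') = 14
'z': a..z range, 26 + ord('z') − ord('a') = 51
'1': 0..9 range, 52 + ord('1') − ord('0') = 53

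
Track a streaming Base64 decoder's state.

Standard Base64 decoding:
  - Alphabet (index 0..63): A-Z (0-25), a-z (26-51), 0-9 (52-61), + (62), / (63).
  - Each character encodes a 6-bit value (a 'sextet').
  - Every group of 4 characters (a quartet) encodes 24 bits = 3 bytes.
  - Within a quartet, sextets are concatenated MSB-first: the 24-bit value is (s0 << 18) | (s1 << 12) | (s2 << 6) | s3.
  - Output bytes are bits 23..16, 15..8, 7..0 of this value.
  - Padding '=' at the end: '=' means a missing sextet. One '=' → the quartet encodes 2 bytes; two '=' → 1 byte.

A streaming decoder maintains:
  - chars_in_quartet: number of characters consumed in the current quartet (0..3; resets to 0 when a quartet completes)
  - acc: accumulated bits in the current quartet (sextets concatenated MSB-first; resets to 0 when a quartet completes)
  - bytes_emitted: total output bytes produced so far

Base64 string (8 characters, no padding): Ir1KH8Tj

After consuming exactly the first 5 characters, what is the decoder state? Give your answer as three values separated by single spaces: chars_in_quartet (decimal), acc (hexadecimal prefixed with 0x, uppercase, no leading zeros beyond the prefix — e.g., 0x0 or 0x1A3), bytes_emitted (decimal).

After char 0 ('I'=8): chars_in_quartet=1 acc=0x8 bytes_emitted=0
After char 1 ('r'=43): chars_in_quartet=2 acc=0x22B bytes_emitted=0
After char 2 ('1'=53): chars_in_quartet=3 acc=0x8AF5 bytes_emitted=0
After char 3 ('K'=10): chars_in_quartet=4 acc=0x22BD4A -> emit 22 BD 4A, reset; bytes_emitted=3
After char 4 ('H'=7): chars_in_quartet=1 acc=0x7 bytes_emitted=3

Answer: 1 0x7 3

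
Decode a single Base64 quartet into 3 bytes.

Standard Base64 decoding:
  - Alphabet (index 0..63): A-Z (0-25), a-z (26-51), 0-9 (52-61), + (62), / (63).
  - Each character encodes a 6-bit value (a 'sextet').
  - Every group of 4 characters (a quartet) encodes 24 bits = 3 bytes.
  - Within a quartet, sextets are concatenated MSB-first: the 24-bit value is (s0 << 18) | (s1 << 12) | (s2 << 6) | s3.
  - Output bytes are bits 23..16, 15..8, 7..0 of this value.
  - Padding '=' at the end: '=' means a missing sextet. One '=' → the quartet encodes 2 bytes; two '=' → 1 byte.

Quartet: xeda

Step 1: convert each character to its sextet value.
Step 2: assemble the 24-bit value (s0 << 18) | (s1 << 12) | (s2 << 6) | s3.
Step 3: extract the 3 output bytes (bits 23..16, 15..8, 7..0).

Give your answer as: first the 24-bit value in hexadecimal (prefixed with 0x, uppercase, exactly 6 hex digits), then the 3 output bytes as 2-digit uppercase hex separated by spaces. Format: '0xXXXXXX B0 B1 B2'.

Sextets: x=49, e=30, d=29, a=26
24-bit: (49<<18) | (30<<12) | (29<<6) | 26
      = 0xC40000 | 0x01E000 | 0x000740 | 0x00001A
      = 0xC5E75A
Bytes: (v>>16)&0xFF=C5, (v>>8)&0xFF=E7, v&0xFF=5A

Answer: 0xC5E75A C5 E7 5A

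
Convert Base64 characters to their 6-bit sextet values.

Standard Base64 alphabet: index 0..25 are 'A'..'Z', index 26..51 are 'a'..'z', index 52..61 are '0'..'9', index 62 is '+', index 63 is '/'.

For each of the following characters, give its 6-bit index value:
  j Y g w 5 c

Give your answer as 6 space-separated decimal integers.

'j': a..z range, 26 + ord('j') − ord('a') = 35
'Y': A..Z range, ord('Y') − ord('A') = 24
'g': a..z range, 26 + ord('g') − ord('a') = 32
'w': a..z range, 26 + ord('w') − ord('a') = 48
'5': 0..9 range, 52 + ord('5') − ord('0') = 57
'c': a..z range, 26 + ord('c') − ord('a') = 28

Answer: 35 24 32 48 57 28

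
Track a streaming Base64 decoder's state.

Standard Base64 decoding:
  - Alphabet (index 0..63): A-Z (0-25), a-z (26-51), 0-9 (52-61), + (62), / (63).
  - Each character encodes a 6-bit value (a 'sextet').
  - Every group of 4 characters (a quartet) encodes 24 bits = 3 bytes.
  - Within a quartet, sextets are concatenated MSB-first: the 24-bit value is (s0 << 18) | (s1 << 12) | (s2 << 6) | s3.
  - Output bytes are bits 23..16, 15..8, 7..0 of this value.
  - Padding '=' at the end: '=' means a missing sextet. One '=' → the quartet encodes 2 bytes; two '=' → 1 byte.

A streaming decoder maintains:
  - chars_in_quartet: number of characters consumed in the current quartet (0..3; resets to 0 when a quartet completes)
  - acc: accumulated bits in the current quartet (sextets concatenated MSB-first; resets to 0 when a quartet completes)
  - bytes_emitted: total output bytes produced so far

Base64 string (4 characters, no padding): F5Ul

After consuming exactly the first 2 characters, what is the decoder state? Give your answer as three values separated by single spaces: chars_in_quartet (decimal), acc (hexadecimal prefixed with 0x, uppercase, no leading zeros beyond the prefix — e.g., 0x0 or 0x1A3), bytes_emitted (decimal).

After char 0 ('F'=5): chars_in_quartet=1 acc=0x5 bytes_emitted=0
After char 1 ('5'=57): chars_in_quartet=2 acc=0x179 bytes_emitted=0

Answer: 2 0x179 0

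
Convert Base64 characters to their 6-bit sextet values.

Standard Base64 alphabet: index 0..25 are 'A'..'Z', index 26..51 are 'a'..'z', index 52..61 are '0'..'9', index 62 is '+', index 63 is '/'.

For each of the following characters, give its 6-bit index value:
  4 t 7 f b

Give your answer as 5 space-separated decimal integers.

Answer: 56 45 59 31 27

Derivation:
'4': 0..9 range, 52 + ord('4') − ord('0') = 56
't': a..z range, 26 + ord('t') − ord('a') = 45
'7': 0..9 range, 52 + ord('7') − ord('0') = 59
'f': a..z range, 26 + ord('f') − ord('a') = 31
'b': a..z range, 26 + ord('b') − ord('a') = 27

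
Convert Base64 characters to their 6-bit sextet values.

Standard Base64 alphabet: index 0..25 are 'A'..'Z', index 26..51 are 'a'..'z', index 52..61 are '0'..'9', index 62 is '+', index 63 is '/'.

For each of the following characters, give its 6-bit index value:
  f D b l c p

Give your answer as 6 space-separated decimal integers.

'f': a..z range, 26 + ord('f') − ord('a') = 31
'D': A..Z range, ord('D') − ord('A') = 3
'b': a..z range, 26 + ord('b') − ord('a') = 27
'l': a..z range, 26 + ord('l') − ord('a') = 37
'c': a..z range, 26 + ord('c') − ord('a') = 28
'p': a..z range, 26 + ord('p') − ord('a') = 41

Answer: 31 3 27 37 28 41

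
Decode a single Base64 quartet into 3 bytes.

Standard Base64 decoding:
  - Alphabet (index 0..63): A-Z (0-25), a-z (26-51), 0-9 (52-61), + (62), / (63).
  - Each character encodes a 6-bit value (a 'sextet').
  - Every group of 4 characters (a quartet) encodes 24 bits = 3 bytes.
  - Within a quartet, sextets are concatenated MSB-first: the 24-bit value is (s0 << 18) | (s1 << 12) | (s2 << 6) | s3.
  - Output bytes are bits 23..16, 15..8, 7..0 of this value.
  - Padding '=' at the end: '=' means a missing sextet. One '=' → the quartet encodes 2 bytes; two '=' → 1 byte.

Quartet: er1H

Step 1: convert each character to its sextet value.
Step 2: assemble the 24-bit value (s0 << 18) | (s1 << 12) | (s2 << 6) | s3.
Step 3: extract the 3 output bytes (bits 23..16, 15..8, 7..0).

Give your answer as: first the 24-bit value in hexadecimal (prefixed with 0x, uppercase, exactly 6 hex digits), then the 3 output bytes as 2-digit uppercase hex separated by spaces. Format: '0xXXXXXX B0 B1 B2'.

Sextets: e=30, r=43, 1=53, H=7
24-bit: (30<<18) | (43<<12) | (53<<6) | 7
      = 0x780000 | 0x02B000 | 0x000D40 | 0x000007
      = 0x7ABD47
Bytes: (v>>16)&0xFF=7A, (v>>8)&0xFF=BD, v&0xFF=47

Answer: 0x7ABD47 7A BD 47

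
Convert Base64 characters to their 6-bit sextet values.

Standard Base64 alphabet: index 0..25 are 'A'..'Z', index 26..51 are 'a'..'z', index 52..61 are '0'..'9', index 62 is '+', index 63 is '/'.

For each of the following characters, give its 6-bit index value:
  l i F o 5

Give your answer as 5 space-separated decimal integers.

'l': a..z range, 26 + ord('l') − ord('a') = 37
'i': a..z range, 26 + ord('i') − ord('a') = 34
'F': A..Z range, ord('F') − ord('A') = 5
'o': a..z range, 26 + ord('o') − ord('a') = 40
'5': 0..9 range, 52 + ord('5') − ord('0') = 57

Answer: 37 34 5 40 57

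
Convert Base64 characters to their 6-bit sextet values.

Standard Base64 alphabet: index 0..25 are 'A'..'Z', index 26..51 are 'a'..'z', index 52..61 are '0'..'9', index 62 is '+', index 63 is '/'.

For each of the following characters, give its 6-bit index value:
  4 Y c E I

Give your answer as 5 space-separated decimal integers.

'4': 0..9 range, 52 + ord('4') − ord('0') = 56
'Y': A..Z range, ord('Y') − ord('A') = 24
'c': a..z range, 26 + ord('c') − ord('a') = 28
'E': A..Z range, ord('E') − ord('A') = 4
'I': A..Z range, ord('I') − ord('A') = 8

Answer: 56 24 28 4 8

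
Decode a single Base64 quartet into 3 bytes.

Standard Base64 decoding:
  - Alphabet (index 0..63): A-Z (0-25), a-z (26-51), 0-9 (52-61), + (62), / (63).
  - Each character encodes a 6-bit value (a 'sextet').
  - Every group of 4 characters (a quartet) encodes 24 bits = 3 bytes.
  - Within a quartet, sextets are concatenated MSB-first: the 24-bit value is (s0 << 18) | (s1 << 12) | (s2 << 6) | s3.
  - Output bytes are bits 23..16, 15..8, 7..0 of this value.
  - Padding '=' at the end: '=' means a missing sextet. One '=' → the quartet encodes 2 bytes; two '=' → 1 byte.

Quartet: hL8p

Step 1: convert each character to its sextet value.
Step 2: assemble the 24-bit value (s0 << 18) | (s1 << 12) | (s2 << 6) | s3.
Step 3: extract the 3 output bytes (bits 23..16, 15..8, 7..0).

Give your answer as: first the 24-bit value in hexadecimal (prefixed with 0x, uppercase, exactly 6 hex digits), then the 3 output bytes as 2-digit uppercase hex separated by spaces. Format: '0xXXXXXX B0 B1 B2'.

Answer: 0x84BF29 84 BF 29

Derivation:
Sextets: h=33, L=11, 8=60, p=41
24-bit: (33<<18) | (11<<12) | (60<<6) | 41
      = 0x840000 | 0x00B000 | 0x000F00 | 0x000029
      = 0x84BF29
Bytes: (v>>16)&0xFF=84, (v>>8)&0xFF=BF, v&0xFF=29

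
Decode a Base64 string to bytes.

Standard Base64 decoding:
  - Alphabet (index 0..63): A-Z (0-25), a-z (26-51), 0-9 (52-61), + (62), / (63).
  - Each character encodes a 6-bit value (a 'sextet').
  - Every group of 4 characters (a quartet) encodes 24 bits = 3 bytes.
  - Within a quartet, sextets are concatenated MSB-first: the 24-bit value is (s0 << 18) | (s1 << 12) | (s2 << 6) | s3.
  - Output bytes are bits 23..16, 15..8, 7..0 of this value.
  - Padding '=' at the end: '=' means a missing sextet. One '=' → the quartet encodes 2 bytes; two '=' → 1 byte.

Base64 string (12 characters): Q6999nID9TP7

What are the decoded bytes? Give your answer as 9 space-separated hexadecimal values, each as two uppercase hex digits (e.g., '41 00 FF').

Answer: 43 AF 7D F6 72 03 F5 33 FB

Derivation:
After char 0 ('Q'=16): chars_in_quartet=1 acc=0x10 bytes_emitted=0
After char 1 ('6'=58): chars_in_quartet=2 acc=0x43A bytes_emitted=0
After char 2 ('9'=61): chars_in_quartet=3 acc=0x10EBD bytes_emitted=0
After char 3 ('9'=61): chars_in_quartet=4 acc=0x43AF7D -> emit 43 AF 7D, reset; bytes_emitted=3
After char 4 ('9'=61): chars_in_quartet=1 acc=0x3D bytes_emitted=3
After char 5 ('n'=39): chars_in_quartet=2 acc=0xF67 bytes_emitted=3
After char 6 ('I'=8): chars_in_quartet=3 acc=0x3D9C8 bytes_emitted=3
After char 7 ('D'=3): chars_in_quartet=4 acc=0xF67203 -> emit F6 72 03, reset; bytes_emitted=6
After char 8 ('9'=61): chars_in_quartet=1 acc=0x3D bytes_emitted=6
After char 9 ('T'=19): chars_in_quartet=2 acc=0xF53 bytes_emitted=6
After char 10 ('P'=15): chars_in_quartet=3 acc=0x3D4CF bytes_emitted=6
After char 11 ('7'=59): chars_in_quartet=4 acc=0xF533FB -> emit F5 33 FB, reset; bytes_emitted=9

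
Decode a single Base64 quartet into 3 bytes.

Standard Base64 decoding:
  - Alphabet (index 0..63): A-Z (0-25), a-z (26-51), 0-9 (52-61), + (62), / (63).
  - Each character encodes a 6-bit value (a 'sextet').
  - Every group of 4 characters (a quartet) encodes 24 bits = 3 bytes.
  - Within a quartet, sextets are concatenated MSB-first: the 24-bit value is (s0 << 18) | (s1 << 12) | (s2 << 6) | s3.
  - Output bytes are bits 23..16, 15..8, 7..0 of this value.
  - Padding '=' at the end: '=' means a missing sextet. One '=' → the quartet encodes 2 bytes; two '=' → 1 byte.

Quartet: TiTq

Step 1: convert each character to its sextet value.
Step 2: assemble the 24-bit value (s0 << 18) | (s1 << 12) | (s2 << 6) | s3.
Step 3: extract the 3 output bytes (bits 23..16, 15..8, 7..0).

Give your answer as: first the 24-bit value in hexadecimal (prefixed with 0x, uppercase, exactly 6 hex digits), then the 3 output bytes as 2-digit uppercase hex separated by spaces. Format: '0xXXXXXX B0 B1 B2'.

Sextets: T=19, i=34, T=19, q=42
24-bit: (19<<18) | (34<<12) | (19<<6) | 42
      = 0x4C0000 | 0x022000 | 0x0004C0 | 0x00002A
      = 0x4E24EA
Bytes: (v>>16)&0xFF=4E, (v>>8)&0xFF=24, v&0xFF=EA

Answer: 0x4E24EA 4E 24 EA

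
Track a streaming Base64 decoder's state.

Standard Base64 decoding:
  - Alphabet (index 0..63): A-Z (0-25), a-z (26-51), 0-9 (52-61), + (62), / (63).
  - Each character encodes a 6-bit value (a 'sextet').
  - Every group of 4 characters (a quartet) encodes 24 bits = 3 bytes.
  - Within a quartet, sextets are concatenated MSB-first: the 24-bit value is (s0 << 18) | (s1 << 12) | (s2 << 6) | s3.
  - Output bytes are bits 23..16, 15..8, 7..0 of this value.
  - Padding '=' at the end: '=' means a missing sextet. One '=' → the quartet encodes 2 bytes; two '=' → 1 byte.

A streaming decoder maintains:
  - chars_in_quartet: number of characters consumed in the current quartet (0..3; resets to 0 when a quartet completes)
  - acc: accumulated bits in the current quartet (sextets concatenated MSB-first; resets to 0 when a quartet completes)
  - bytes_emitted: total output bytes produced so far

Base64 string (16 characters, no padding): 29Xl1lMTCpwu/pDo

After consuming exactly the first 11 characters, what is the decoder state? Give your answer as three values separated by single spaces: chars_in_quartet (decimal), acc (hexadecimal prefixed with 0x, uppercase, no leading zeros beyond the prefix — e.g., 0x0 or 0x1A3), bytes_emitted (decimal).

After char 0 ('2'=54): chars_in_quartet=1 acc=0x36 bytes_emitted=0
After char 1 ('9'=61): chars_in_quartet=2 acc=0xDBD bytes_emitted=0
After char 2 ('X'=23): chars_in_quartet=3 acc=0x36F57 bytes_emitted=0
After char 3 ('l'=37): chars_in_quartet=4 acc=0xDBD5E5 -> emit DB D5 E5, reset; bytes_emitted=3
After char 4 ('1'=53): chars_in_quartet=1 acc=0x35 bytes_emitted=3
After char 5 ('l'=37): chars_in_quartet=2 acc=0xD65 bytes_emitted=3
After char 6 ('M'=12): chars_in_quartet=3 acc=0x3594C bytes_emitted=3
After char 7 ('T'=19): chars_in_quartet=4 acc=0xD65313 -> emit D6 53 13, reset; bytes_emitted=6
After char 8 ('C'=2): chars_in_quartet=1 acc=0x2 bytes_emitted=6
After char 9 ('p'=41): chars_in_quartet=2 acc=0xA9 bytes_emitted=6
After char 10 ('w'=48): chars_in_quartet=3 acc=0x2A70 bytes_emitted=6

Answer: 3 0x2A70 6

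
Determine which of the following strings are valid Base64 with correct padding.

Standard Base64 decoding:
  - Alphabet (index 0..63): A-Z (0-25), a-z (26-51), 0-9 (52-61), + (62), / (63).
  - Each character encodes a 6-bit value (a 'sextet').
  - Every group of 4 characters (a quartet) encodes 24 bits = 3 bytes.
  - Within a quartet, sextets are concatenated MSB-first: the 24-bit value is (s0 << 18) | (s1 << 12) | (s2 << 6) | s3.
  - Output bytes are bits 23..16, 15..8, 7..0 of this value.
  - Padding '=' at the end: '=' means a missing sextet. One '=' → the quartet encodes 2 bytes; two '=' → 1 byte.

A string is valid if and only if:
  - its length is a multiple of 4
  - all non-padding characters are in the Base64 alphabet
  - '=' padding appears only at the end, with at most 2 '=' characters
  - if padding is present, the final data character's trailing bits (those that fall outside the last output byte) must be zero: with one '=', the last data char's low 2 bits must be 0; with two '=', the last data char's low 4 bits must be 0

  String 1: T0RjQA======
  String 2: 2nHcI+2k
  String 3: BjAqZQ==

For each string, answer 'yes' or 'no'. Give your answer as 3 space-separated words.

Answer: no yes yes

Derivation:
String 1: 'T0RjQA======' → invalid (6 pad chars (max 2))
String 2: '2nHcI+2k' → valid
String 3: 'BjAqZQ==' → valid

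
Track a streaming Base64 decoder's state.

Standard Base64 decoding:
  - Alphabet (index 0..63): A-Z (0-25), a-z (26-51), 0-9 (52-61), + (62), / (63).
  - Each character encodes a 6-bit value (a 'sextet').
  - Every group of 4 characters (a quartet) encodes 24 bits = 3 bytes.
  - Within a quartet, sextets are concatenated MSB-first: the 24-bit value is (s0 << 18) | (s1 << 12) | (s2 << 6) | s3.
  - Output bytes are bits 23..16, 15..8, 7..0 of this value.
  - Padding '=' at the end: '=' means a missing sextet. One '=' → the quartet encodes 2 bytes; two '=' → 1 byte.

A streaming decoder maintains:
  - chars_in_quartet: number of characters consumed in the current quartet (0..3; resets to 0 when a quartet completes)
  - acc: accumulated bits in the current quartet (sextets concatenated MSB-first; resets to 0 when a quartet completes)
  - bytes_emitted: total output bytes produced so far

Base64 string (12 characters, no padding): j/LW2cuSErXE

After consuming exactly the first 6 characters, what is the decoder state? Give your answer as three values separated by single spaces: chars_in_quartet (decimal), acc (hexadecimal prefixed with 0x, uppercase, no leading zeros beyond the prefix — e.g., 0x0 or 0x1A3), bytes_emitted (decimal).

After char 0 ('j'=35): chars_in_quartet=1 acc=0x23 bytes_emitted=0
After char 1 ('/'=63): chars_in_quartet=2 acc=0x8FF bytes_emitted=0
After char 2 ('L'=11): chars_in_quartet=3 acc=0x23FCB bytes_emitted=0
After char 3 ('W'=22): chars_in_quartet=4 acc=0x8FF2D6 -> emit 8F F2 D6, reset; bytes_emitted=3
After char 4 ('2'=54): chars_in_quartet=1 acc=0x36 bytes_emitted=3
After char 5 ('c'=28): chars_in_quartet=2 acc=0xD9C bytes_emitted=3

Answer: 2 0xD9C 3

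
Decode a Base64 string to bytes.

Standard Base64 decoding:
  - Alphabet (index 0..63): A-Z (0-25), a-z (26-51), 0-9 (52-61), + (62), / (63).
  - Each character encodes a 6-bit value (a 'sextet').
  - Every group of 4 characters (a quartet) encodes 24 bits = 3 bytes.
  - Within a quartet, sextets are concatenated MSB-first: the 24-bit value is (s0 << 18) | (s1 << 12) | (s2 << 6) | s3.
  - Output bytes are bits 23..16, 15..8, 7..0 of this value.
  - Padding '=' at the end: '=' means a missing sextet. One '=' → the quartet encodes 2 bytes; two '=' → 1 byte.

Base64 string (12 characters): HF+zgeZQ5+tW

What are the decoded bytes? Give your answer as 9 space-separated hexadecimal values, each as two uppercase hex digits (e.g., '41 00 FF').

Answer: 1C 5F B3 81 E6 50 E7 EB 56

Derivation:
After char 0 ('H'=7): chars_in_quartet=1 acc=0x7 bytes_emitted=0
After char 1 ('F'=5): chars_in_quartet=2 acc=0x1C5 bytes_emitted=0
After char 2 ('+'=62): chars_in_quartet=3 acc=0x717E bytes_emitted=0
After char 3 ('z'=51): chars_in_quartet=4 acc=0x1C5FB3 -> emit 1C 5F B3, reset; bytes_emitted=3
After char 4 ('g'=32): chars_in_quartet=1 acc=0x20 bytes_emitted=3
After char 5 ('e'=30): chars_in_quartet=2 acc=0x81E bytes_emitted=3
After char 6 ('Z'=25): chars_in_quartet=3 acc=0x20799 bytes_emitted=3
After char 7 ('Q'=16): chars_in_quartet=4 acc=0x81E650 -> emit 81 E6 50, reset; bytes_emitted=6
After char 8 ('5'=57): chars_in_quartet=1 acc=0x39 bytes_emitted=6
After char 9 ('+'=62): chars_in_quartet=2 acc=0xE7E bytes_emitted=6
After char 10 ('t'=45): chars_in_quartet=3 acc=0x39FAD bytes_emitted=6
After char 11 ('W'=22): chars_in_quartet=4 acc=0xE7EB56 -> emit E7 EB 56, reset; bytes_emitted=9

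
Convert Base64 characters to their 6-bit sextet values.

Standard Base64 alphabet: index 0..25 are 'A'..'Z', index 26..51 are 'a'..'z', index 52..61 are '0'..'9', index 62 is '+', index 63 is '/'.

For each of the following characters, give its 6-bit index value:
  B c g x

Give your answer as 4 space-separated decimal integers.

'B': A..Z range, ord('B') − ord('A') = 1
'c': a..z range, 26 + ord('c') − ord('a') = 28
'g': a..z range, 26 + ord('g') − ord('a') = 32
'x': a..z range, 26 + ord('x') − ord('a') = 49

Answer: 1 28 32 49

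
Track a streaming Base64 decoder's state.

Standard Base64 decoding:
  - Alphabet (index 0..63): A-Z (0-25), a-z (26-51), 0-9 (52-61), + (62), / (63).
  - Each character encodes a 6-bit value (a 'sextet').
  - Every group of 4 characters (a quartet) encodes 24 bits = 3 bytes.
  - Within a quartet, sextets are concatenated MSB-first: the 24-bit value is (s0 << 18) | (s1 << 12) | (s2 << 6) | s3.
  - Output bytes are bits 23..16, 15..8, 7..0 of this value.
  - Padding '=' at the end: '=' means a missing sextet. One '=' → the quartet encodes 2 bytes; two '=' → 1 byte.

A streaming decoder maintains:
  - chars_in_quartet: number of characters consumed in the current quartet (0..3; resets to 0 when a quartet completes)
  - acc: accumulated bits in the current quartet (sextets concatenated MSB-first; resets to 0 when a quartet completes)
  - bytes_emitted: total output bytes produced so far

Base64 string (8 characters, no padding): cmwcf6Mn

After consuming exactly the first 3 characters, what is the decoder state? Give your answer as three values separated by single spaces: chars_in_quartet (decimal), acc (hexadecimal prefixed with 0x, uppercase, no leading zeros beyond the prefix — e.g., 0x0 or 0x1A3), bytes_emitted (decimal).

Answer: 3 0x1C9B0 0

Derivation:
After char 0 ('c'=28): chars_in_quartet=1 acc=0x1C bytes_emitted=0
After char 1 ('m'=38): chars_in_quartet=2 acc=0x726 bytes_emitted=0
After char 2 ('w'=48): chars_in_quartet=3 acc=0x1C9B0 bytes_emitted=0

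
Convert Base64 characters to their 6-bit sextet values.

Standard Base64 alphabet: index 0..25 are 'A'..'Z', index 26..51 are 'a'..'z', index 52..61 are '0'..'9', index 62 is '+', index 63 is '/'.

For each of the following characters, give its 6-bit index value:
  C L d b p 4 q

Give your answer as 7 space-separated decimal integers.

Answer: 2 11 29 27 41 56 42

Derivation:
'C': A..Z range, ord('C') − ord('A') = 2
'L': A..Z range, ord('L') − ord('A') = 11
'd': a..z range, 26 + ord('d') − ord('a') = 29
'b': a..z range, 26 + ord('b') − ord('a') = 27
'p': a..z range, 26 + ord('p') − ord('a') = 41
'4': 0..9 range, 52 + ord('4') − ord('0') = 56
'q': a..z range, 26 + ord('q') − ord('a') = 42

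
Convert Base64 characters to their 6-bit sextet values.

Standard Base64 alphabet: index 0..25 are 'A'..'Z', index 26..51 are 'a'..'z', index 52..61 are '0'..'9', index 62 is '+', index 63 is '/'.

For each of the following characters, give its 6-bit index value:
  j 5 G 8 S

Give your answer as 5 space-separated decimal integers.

'j': a..z range, 26 + ord('j') − ord('a') = 35
'5': 0..9 range, 52 + ord('5') − ord('0') = 57
'G': A..Z range, ord('G') − ord('A') = 6
'8': 0..9 range, 52 + ord('8') − ord('0') = 60
'S': A..Z range, ord('S') − ord('A') = 18

Answer: 35 57 6 60 18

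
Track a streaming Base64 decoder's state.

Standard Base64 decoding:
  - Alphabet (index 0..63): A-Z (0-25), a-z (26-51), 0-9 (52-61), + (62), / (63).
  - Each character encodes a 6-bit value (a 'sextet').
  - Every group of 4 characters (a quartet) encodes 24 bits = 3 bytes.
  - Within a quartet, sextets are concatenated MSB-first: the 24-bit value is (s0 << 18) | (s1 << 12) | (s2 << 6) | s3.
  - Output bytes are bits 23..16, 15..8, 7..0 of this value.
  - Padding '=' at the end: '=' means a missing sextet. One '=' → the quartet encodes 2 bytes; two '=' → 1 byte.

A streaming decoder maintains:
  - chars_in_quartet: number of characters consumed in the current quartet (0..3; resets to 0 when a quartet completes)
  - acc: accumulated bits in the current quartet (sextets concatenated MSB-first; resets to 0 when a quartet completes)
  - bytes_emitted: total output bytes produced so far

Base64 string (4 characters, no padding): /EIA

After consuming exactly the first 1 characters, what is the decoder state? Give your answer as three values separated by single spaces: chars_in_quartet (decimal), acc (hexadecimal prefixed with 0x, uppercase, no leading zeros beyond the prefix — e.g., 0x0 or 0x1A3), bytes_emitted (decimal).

After char 0 ('/'=63): chars_in_quartet=1 acc=0x3F bytes_emitted=0

Answer: 1 0x3F 0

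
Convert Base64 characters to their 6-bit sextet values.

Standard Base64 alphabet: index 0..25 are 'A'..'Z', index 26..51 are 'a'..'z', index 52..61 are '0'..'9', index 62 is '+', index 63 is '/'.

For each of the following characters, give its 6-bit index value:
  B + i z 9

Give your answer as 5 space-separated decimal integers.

Answer: 1 62 34 51 61

Derivation:
'B': A..Z range, ord('B') − ord('A') = 1
'+': index 62
'i': a..z range, 26 + ord('i') − ord('a') = 34
'z': a..z range, 26 + ord('z') − ord('a') = 51
'9': 0..9 range, 52 + ord('9') − ord('0') = 61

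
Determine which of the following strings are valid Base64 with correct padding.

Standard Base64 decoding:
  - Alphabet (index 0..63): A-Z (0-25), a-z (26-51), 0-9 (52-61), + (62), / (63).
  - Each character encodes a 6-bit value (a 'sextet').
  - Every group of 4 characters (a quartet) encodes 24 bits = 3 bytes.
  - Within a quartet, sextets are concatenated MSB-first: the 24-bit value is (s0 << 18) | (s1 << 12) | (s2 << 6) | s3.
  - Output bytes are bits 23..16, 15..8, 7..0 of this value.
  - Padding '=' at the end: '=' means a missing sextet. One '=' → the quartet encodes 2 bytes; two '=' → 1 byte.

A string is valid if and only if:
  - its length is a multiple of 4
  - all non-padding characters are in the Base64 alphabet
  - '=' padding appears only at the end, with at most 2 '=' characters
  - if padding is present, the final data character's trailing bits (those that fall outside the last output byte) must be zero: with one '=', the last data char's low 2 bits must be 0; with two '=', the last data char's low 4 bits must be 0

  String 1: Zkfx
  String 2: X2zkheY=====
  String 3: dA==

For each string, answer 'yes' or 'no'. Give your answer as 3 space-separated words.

String 1: 'Zkfx' → valid
String 2: 'X2zkheY=====' → invalid (5 pad chars (max 2))
String 3: 'dA==' → valid

Answer: yes no yes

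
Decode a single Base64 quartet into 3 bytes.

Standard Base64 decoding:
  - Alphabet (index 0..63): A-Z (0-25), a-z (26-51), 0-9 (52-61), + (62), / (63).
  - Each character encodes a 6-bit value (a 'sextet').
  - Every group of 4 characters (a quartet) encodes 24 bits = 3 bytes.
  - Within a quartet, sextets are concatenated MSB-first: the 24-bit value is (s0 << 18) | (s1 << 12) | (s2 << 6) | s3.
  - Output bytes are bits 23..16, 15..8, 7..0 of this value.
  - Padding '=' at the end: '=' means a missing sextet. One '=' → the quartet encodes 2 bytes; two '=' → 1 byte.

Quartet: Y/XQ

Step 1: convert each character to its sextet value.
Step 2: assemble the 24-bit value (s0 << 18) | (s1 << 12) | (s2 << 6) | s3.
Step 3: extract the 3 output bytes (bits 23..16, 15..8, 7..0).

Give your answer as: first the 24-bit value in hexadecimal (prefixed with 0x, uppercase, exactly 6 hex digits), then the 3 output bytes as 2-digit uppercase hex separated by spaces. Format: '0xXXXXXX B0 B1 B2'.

Answer: 0x63F5D0 63 F5 D0

Derivation:
Sextets: Y=24, /=63, X=23, Q=16
24-bit: (24<<18) | (63<<12) | (23<<6) | 16
      = 0x600000 | 0x03F000 | 0x0005C0 | 0x000010
      = 0x63F5D0
Bytes: (v>>16)&0xFF=63, (v>>8)&0xFF=F5, v&0xFF=D0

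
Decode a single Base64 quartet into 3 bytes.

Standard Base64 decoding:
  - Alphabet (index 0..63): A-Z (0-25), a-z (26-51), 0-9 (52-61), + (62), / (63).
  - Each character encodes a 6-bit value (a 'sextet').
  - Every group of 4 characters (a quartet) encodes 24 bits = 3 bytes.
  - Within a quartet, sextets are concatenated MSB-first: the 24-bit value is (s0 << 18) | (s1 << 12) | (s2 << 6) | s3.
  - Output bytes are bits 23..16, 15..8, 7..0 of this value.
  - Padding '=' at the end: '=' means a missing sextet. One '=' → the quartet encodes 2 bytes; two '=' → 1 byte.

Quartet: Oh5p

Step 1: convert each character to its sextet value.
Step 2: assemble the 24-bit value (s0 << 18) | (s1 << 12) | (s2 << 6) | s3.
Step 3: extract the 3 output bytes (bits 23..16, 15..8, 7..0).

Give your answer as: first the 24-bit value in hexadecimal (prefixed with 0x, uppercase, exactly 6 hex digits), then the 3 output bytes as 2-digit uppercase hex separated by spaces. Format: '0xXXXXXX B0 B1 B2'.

Sextets: O=14, h=33, 5=57, p=41
24-bit: (14<<18) | (33<<12) | (57<<6) | 41
      = 0x380000 | 0x021000 | 0x000E40 | 0x000029
      = 0x3A1E69
Bytes: (v>>16)&0xFF=3A, (v>>8)&0xFF=1E, v&0xFF=69

Answer: 0x3A1E69 3A 1E 69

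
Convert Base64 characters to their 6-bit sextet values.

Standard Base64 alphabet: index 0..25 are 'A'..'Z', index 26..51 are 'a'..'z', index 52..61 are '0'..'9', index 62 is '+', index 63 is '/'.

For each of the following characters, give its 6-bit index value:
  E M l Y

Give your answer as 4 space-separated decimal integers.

'E': A..Z range, ord('E') − ord('A') = 4
'M': A..Z range, ord('M') − ord('A') = 12
'l': a..z range, 26 + ord('l') − ord('a') = 37
'Y': A..Z range, ord('Y') − ord('A') = 24

Answer: 4 12 37 24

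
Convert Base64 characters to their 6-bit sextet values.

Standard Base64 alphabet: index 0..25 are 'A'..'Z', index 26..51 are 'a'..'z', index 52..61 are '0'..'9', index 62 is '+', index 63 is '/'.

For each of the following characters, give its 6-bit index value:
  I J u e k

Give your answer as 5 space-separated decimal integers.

Answer: 8 9 46 30 36

Derivation:
'I': A..Z range, ord('I') − ord('A') = 8
'J': A..Z range, ord('J') − ord('A') = 9
'u': a..z range, 26 + ord('u') − ord('a') = 46
'e': a..z range, 26 + ord('e') − ord('a') = 30
'k': a..z range, 26 + ord('k') − ord('a') = 36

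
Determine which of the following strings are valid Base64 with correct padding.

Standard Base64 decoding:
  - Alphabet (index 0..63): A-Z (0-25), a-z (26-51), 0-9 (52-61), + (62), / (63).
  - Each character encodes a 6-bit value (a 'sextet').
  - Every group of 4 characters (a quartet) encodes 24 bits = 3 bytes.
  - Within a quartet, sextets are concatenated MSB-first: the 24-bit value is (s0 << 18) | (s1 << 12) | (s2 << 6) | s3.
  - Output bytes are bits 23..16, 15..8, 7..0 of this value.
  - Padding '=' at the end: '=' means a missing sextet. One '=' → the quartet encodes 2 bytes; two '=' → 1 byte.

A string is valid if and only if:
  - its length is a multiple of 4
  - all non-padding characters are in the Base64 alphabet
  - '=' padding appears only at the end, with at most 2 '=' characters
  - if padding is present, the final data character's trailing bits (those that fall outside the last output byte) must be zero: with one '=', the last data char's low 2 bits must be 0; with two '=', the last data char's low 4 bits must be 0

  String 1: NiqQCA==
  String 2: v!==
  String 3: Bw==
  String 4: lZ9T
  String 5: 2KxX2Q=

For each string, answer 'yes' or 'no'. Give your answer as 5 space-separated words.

String 1: 'NiqQCA==' → valid
String 2: 'v!==' → invalid (bad char(s): ['!'])
String 3: 'Bw==' → valid
String 4: 'lZ9T' → valid
String 5: '2KxX2Q=' → invalid (len=7 not mult of 4)

Answer: yes no yes yes no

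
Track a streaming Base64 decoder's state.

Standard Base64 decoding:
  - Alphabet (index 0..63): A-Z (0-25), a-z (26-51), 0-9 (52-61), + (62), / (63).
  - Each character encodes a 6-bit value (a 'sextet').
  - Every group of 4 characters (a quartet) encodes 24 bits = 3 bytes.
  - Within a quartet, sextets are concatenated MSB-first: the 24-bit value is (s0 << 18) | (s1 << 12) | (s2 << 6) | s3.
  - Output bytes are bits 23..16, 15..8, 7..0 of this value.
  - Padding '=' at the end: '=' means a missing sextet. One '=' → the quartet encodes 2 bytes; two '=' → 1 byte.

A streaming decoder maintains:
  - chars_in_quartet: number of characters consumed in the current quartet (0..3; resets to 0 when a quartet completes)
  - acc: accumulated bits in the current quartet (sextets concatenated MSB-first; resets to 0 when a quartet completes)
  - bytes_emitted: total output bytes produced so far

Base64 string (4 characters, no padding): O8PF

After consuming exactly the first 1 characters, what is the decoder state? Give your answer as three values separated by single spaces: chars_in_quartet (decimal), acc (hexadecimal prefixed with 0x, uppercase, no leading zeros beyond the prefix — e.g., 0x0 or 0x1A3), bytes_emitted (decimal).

After char 0 ('O'=14): chars_in_quartet=1 acc=0xE bytes_emitted=0

Answer: 1 0xE 0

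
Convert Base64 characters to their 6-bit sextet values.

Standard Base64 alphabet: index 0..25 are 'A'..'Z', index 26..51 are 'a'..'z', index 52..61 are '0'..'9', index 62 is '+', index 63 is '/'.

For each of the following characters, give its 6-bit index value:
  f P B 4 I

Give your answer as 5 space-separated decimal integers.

Answer: 31 15 1 56 8

Derivation:
'f': a..z range, 26 + ord('f') − ord('a') = 31
'P': A..Z range, ord('P') − ord('A') = 15
'B': A..Z range, ord('B') − ord('A') = 1
'4': 0..9 range, 52 + ord('4') − ord('0') = 56
'I': A..Z range, ord('I') − ord('A') = 8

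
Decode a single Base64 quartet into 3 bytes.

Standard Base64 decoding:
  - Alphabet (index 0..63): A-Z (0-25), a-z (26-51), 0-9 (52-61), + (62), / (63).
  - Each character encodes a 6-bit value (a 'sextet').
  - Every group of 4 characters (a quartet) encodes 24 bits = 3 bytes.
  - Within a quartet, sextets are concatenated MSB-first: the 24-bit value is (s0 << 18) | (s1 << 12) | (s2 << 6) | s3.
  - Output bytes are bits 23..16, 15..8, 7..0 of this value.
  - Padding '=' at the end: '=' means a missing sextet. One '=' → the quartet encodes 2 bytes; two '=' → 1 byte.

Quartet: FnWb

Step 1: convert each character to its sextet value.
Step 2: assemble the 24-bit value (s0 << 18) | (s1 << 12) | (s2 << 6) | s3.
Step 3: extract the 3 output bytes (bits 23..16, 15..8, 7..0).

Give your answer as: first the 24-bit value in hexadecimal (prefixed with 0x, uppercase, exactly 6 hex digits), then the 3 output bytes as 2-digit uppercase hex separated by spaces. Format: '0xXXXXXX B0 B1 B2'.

Answer: 0x16759B 16 75 9B

Derivation:
Sextets: F=5, n=39, W=22, b=27
24-bit: (5<<18) | (39<<12) | (22<<6) | 27
      = 0x140000 | 0x027000 | 0x000580 | 0x00001B
      = 0x16759B
Bytes: (v>>16)&0xFF=16, (v>>8)&0xFF=75, v&0xFF=9B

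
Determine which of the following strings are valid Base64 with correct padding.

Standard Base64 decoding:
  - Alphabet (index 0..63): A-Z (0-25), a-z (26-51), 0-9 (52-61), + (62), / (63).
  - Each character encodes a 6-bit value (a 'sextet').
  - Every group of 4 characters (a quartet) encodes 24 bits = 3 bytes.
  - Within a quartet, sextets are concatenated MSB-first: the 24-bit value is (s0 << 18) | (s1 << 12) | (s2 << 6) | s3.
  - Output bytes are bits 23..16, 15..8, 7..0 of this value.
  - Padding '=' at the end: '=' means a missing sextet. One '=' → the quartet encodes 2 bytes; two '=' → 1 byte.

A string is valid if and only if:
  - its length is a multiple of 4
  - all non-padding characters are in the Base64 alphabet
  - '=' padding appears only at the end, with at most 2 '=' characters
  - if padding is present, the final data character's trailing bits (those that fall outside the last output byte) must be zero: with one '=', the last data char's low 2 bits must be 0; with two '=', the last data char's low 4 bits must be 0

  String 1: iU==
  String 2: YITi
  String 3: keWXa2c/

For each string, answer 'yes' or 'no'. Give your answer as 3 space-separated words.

String 1: 'iU==' → invalid (bad trailing bits)
String 2: 'YITi' → valid
String 3: 'keWXa2c/' → valid

Answer: no yes yes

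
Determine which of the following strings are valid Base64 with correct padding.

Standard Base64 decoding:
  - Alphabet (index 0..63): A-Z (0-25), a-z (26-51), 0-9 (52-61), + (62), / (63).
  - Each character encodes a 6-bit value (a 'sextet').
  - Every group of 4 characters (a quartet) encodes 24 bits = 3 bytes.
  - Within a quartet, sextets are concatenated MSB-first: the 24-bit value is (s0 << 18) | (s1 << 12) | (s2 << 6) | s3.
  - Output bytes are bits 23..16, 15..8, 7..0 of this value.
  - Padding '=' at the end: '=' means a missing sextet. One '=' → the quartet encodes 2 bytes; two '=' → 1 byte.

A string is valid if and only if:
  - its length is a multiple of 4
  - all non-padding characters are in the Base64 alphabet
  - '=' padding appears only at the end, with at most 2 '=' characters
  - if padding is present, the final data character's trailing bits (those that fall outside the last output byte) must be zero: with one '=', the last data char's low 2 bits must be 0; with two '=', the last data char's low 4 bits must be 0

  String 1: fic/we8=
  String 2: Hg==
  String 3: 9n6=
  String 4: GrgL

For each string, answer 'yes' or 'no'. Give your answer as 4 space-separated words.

Answer: yes yes no yes

Derivation:
String 1: 'fic/we8=' → valid
String 2: 'Hg==' → valid
String 3: '9n6=' → invalid (bad trailing bits)
String 4: 'GrgL' → valid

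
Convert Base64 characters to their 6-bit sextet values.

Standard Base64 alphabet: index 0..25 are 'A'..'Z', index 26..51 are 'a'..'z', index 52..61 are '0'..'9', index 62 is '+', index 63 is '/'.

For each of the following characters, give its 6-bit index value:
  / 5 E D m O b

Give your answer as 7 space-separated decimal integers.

Answer: 63 57 4 3 38 14 27

Derivation:
'/': index 63
'5': 0..9 range, 52 + ord('5') − ord('0') = 57
'E': A..Z range, ord('E') − ord('A') = 4
'D': A..Z range, ord('D') − ord('A') = 3
'm': a..z range, 26 + ord('m') − ord('a') = 38
'O': A..Z range, ord('O') − ord('A') = 14
'b': a..z range, 26 + ord('b') − ord('a') = 27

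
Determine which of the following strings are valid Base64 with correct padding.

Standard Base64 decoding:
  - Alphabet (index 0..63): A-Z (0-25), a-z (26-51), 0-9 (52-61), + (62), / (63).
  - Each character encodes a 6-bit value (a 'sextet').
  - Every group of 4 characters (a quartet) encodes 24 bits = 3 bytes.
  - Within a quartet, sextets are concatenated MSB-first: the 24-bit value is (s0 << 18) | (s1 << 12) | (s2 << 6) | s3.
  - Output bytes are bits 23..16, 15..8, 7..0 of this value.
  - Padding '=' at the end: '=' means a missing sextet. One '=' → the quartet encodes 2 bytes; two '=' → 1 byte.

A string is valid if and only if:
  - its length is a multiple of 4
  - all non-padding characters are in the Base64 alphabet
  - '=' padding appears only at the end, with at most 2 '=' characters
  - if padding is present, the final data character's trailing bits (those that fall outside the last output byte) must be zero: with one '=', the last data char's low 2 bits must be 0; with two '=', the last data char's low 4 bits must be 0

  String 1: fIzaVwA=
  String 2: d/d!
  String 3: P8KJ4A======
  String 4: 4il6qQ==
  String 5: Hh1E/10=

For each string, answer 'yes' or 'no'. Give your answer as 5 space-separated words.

Answer: yes no no yes yes

Derivation:
String 1: 'fIzaVwA=' → valid
String 2: 'd/d!' → invalid (bad char(s): ['!'])
String 3: 'P8KJ4A======' → invalid (6 pad chars (max 2))
String 4: '4il6qQ==' → valid
String 5: 'Hh1E/10=' → valid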